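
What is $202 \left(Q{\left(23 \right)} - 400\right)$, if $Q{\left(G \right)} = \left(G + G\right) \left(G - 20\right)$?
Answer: $-52924$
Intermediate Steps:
$Q{\left(G \right)} = 2 G \left(-20 + G\right)$
$202 \left(Q{\left(23 \right)} - 400\right) = 202 \left(2 \cdot 23 \left(-20 + 23\right) - 400\right) = 202 \left(2 \cdot 23 \cdot 3 - 400\right) = 202 \left(138 - 400\right) = 202 \left(-262\right) = -52924$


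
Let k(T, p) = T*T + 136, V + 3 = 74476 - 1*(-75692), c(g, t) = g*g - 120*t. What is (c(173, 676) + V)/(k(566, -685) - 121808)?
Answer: 49487/99342 ≈ 0.49815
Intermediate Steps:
c(g, t) = g² - 120*t
V = 150165 (V = -3 + (74476 - 1*(-75692)) = -3 + (74476 + 75692) = -3 + 150168 = 150165)
k(T, p) = 136 + T² (k(T, p) = T² + 136 = 136 + T²)
(c(173, 676) + V)/(k(566, -685) - 121808) = ((173² - 120*676) + 150165)/((136 + 566²) - 121808) = ((29929 - 81120) + 150165)/((136 + 320356) - 121808) = (-51191 + 150165)/(320492 - 121808) = 98974/198684 = 98974*(1/198684) = 49487/99342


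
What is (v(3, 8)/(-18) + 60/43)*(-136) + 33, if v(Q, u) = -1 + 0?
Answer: -63593/387 ≈ -164.32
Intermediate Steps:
v(Q, u) = -1
(v(3, 8)/(-18) + 60/43)*(-136) + 33 = (-1/(-18) + 60/43)*(-136) + 33 = (-1*(-1/18) + 60*(1/43))*(-136) + 33 = (1/18 + 60/43)*(-136) + 33 = (1123/774)*(-136) + 33 = -76364/387 + 33 = -63593/387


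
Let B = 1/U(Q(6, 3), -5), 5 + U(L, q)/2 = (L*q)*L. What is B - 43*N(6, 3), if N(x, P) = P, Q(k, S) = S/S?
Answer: -2581/20 ≈ -129.05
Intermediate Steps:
Q(k, S) = 1
U(L, q) = -10 + 2*q*L**2 (U(L, q) = -10 + 2*((L*q)*L) = -10 + 2*(q*L**2) = -10 + 2*q*L**2)
B = -1/20 (B = 1/(-10 + 2*(-5)*1**2) = 1/(-10 + 2*(-5)*1) = 1/(-10 - 10) = 1/(-20) = -1/20 ≈ -0.050000)
B - 43*N(6, 3) = -1/20 - 43*3 = -1/20 - 129 = -2581/20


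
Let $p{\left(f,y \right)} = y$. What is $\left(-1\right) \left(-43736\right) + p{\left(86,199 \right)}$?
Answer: $43935$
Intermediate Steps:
$\left(-1\right) \left(-43736\right) + p{\left(86,199 \right)} = \left(-1\right) \left(-43736\right) + 199 = 43736 + 199 = 43935$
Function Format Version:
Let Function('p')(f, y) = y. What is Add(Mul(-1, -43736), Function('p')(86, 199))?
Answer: 43935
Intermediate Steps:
Add(Mul(-1, -43736), Function('p')(86, 199)) = Add(Mul(-1, -43736), 199) = Add(43736, 199) = 43935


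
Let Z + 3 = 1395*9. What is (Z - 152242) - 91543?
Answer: -231233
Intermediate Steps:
Z = 12552 (Z = -3 + 1395*9 = -3 + 12555 = 12552)
(Z - 152242) - 91543 = (12552 - 152242) - 91543 = -139690 - 91543 = -231233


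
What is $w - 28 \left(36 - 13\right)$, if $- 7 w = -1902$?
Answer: $- \frac{2606}{7} \approx -372.29$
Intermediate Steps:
$w = \frac{1902}{7}$ ($w = \left(- \frac{1}{7}\right) \left(-1902\right) = \frac{1902}{7} \approx 271.71$)
$w - 28 \left(36 - 13\right) = \frac{1902}{7} - 28 \left(36 - 13\right) = \frac{1902}{7} - 644 = - \frac{2606}{7}$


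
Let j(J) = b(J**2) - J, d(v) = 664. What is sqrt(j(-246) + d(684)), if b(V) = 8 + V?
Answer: 3*sqrt(6826) ≈ 247.86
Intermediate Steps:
j(J) = 8 + J**2 - J (j(J) = (8 + J**2) - J = 8 + J**2 - J)
sqrt(j(-246) + d(684)) = sqrt((8 + (-246)**2 - 1*(-246)) + 664) = sqrt((8 + 60516 + 246) + 664) = sqrt(60770 + 664) = sqrt(61434) = 3*sqrt(6826)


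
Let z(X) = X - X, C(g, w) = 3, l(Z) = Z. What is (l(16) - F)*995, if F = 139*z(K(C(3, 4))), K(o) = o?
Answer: 15920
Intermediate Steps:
z(X) = 0
F = 0 (F = 139*0 = 0)
(l(16) - F)*995 = (16 - 1*0)*995 = (16 + 0)*995 = 16*995 = 15920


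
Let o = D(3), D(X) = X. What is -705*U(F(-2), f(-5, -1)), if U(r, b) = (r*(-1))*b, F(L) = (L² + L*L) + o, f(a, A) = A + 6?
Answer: 38775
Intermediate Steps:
f(a, A) = 6 + A
o = 3
F(L) = 3 + 2*L² (F(L) = (L² + L*L) + 3 = (L² + L²) + 3 = 2*L² + 3 = 3 + 2*L²)
U(r, b) = -b*r (U(r, b) = (-r)*b = -b*r)
-705*U(F(-2), f(-5, -1)) = -(-705)*(6 - 1)*(3 + 2*(-2)²) = -(-705)*5*(3 + 2*4) = -(-705)*5*(3 + 8) = -(-705)*5*11 = -705*(-55) = 38775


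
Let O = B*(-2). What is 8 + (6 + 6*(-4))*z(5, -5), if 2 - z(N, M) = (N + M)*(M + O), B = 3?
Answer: -28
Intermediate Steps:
O = -6 (O = 3*(-2) = -6)
z(N, M) = 2 - (-6 + M)*(M + N) (z(N, M) = 2 - (N + M)*(M - 6) = 2 - (M + N)*(-6 + M) = 2 - (-6 + M)*(M + N))
8 + (6 + 6*(-4))*z(5, -5) = 8 + (6 + 6*(-4))*(2 - 1*(-5)**2 + 6*(-5) + 6*5 - 1*(-5)*5) = 8 + (6 - 24)*(2 - 1*25 - 30 + 30 + 25) = 8 - 18*(2 - 25 - 30 + 30 + 25) = 8 - 18*2 = 8 - 36 = -28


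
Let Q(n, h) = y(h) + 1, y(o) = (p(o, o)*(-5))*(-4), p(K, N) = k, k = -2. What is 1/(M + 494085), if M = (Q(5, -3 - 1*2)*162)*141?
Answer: -1/396753 ≈ -2.5205e-6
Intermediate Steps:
p(K, N) = -2
y(o) = -40 (y(o) = -2*(-5)*(-4) = 10*(-4) = -40)
Q(n, h) = -39 (Q(n, h) = -40 + 1 = -39)
M = -890838 (M = -39*162*141 = -6318*141 = -890838)
1/(M + 494085) = 1/(-890838 + 494085) = 1/(-396753) = -1/396753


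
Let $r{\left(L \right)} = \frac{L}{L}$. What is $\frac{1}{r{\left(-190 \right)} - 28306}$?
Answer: $- \frac{1}{28305} \approx -3.5329 \cdot 10^{-5}$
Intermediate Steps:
$r{\left(L \right)} = 1$
$\frac{1}{r{\left(-190 \right)} - 28306} = \frac{1}{1 - 28306} = \frac{1}{-28305} = - \frac{1}{28305}$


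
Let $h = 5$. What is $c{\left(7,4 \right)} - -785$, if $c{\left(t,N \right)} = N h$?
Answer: $805$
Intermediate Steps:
$c{\left(t,N \right)} = 5 N$ ($c{\left(t,N \right)} = N 5 = 5 N$)
$c{\left(7,4 \right)} - -785 = 5 \cdot 4 - -785 = 20 + 785 = 805$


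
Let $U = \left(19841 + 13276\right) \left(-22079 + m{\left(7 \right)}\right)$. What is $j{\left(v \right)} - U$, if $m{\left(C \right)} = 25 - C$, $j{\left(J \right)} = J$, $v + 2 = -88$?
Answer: $730594047$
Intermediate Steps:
$v = -90$ ($v = -2 - 88 = -90$)
$U = -730594137$ ($U = \left(19841 + 13276\right) \left(-22079 + \left(25 - 7\right)\right) = 33117 \left(-22079 + \left(25 - 7\right)\right) = 33117 \left(-22079 + 18\right) = 33117 \left(-22061\right) = -730594137$)
$j{\left(v \right)} - U = -90 - -730594137 = -90 + 730594137 = 730594047$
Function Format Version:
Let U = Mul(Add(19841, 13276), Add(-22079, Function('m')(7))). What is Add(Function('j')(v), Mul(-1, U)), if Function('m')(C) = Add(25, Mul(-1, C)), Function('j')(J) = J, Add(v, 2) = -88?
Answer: 730594047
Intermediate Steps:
v = -90 (v = Add(-2, -88) = -90)
U = -730594137 (U = Mul(Add(19841, 13276), Add(-22079, Add(25, Mul(-1, 7)))) = Mul(33117, Add(-22079, Add(25, -7))) = Mul(33117, Add(-22079, 18)) = Mul(33117, -22061) = -730594137)
Add(Function('j')(v), Mul(-1, U)) = Add(-90, Mul(-1, -730594137)) = Add(-90, 730594137) = 730594047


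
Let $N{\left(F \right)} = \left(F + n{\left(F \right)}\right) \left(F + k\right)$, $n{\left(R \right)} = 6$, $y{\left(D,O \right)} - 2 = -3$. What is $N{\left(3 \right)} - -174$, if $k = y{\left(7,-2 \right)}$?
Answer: $192$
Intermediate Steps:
$y{\left(D,O \right)} = -1$ ($y{\left(D,O \right)} = 2 - 3 = -1$)
$k = -1$
$N{\left(F \right)} = \left(-1 + F\right) \left(6 + F\right)$ ($N{\left(F \right)} = \left(F + 6\right) \left(F - 1\right) = \left(6 + F\right) \left(-1 + F\right) = \left(-1 + F\right) \left(6 + F\right)$)
$N{\left(3 \right)} - -174 = \left(-6 + 3^{2} + 5 \cdot 3\right) - -174 = \left(-6 + 9 + 15\right) + 174 = 18 + 174 = 192$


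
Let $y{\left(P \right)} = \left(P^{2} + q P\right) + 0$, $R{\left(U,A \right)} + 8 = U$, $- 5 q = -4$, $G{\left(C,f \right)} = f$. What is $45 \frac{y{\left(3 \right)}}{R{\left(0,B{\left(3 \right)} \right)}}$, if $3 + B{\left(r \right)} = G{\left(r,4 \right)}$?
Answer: $- \frac{513}{8} \approx -64.125$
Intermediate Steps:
$q = \frac{4}{5}$ ($q = \left(- \frac{1}{5}\right) \left(-4\right) = \frac{4}{5} \approx 0.8$)
$B{\left(r \right)} = 1$ ($B{\left(r \right)} = -3 + 4 = 1$)
$R{\left(U,A \right)} = -8 + U$
$y{\left(P \right)} = P^{2} + \frac{4 P}{5}$ ($y{\left(P \right)} = \left(P^{2} + \frac{4 P}{5}\right) + 0 = P^{2} + \frac{4 P}{5}$)
$45 \frac{y{\left(3 \right)}}{R{\left(0,B{\left(3 \right)} \right)}} = 45 \frac{\frac{1}{5} \cdot 3 \left(4 + 5 \cdot 3\right)}{-8 + 0} = 45 \frac{\frac{1}{5} \cdot 3 \left(4 + 15\right)}{-8} = 45 \cdot \frac{1}{5} \cdot 3 \cdot 19 \left(- \frac{1}{8}\right) = 45 \cdot \frac{57}{5} \left(- \frac{1}{8}\right) = 45 \left(- \frac{57}{40}\right) = - \frac{513}{8}$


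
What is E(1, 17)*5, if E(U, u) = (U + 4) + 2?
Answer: 35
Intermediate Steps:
E(U, u) = 6 + U (E(U, u) = (4 + U) + 2 = 6 + U)
E(1, 17)*5 = (6 + 1)*5 = 7*5 = 35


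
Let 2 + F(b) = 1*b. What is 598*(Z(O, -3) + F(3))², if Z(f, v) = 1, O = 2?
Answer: 2392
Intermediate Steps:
F(b) = -2 + b (F(b) = -2 + 1*b = -2 + b)
598*(Z(O, -3) + F(3))² = 598*(1 + (-2 + 3))² = 598*(1 + 1)² = 598*2² = 598*4 = 2392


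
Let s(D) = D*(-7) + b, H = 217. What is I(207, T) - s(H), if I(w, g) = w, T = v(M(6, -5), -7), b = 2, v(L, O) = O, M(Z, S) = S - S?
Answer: 1724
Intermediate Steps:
M(Z, S) = 0
T = -7
s(D) = 2 - 7*D (s(D) = D*(-7) + 2 = -7*D + 2 = 2 - 7*D)
I(207, T) - s(H) = 207 - (2 - 7*217) = 207 - (2 - 1519) = 207 - 1*(-1517) = 207 + 1517 = 1724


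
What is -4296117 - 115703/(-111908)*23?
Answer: -480767200067/111908 ≈ -4.2961e+6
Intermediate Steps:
-4296117 - 115703/(-111908)*23 = -4296117 - 115703*(-1/111908)*23 = -4296117 + (115703/111908)*23 = -4296117 + 2661169/111908 = -480767200067/111908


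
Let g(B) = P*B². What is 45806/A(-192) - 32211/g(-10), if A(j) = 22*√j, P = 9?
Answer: -3579/100 - 22903*I*√3/264 ≈ -35.79 - 150.26*I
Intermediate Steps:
g(B) = 9*B²
45806/A(-192) - 32211/g(-10) = 45806/((22*√(-192))) - 32211/(9*(-10)²) = 45806/((22*(8*I*√3))) - 32211/(9*100) = 45806/((176*I*√3)) - 32211/900 = 45806*(-I*√3/528) - 32211*1/900 = -22903*I*√3/264 - 3579/100 = -3579/100 - 22903*I*√3/264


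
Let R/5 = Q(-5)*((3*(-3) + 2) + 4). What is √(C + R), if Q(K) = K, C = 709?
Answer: 28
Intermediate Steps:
R = 75 (R = 5*(-5*((3*(-3) + 2) + 4)) = 5*(-5*((-9 + 2) + 4)) = 5*(-5*(-7 + 4)) = 5*(-5*(-3)) = 5*15 = 75)
√(C + R) = √(709 + 75) = √784 = 28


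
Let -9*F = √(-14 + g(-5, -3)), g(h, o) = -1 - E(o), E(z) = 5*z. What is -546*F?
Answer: 0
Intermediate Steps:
g(h, o) = -1 - 5*o
F = 0 (F = -√(-14 + (-1 - 5*(-3)))/9 = -√(-14 + (-1 + 15))/9 = -√(-14 + 14)/9 = -√0/9 = -⅑*0 = 0)
-546*F = -546*0 = 0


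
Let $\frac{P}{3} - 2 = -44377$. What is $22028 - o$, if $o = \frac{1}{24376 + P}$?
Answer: $\frac{2395522973}{108749} \approx 22028.0$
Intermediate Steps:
$P = -133125$ ($P = 6 + 3 \left(-44377\right) = 6 - 133131 = -133125$)
$o = - \frac{1}{108749}$ ($o = \frac{1}{24376 - 133125} = \frac{1}{-108749} = - \frac{1}{108749} \approx -9.1955 \cdot 10^{-6}$)
$22028 - o = 22028 - - \frac{1}{108749} = 22028 + \frac{1}{108749} = \frac{2395522973}{108749}$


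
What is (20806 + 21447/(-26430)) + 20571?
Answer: 364524221/8810 ≈ 41376.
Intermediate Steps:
(20806 + 21447/(-26430)) + 20571 = (20806 + 21447*(-1/26430)) + 20571 = (20806 - 7149/8810) + 20571 = 183293711/8810 + 20571 = 364524221/8810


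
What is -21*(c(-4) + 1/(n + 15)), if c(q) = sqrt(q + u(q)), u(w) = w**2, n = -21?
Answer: 7/2 - 42*sqrt(3) ≈ -69.246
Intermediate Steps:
c(q) = sqrt(q + q**2)
-21*(c(-4) + 1/(n + 15)) = -21*(sqrt(-4*(1 - 4)) + 1/(-21 + 15)) = -21*(sqrt(-4*(-3)) + 1/(-6)) = -21*(sqrt(12) - 1/6) = -21*(2*sqrt(3) - 1/6) = -21*(-1/6 + 2*sqrt(3)) = 7/2 - 42*sqrt(3)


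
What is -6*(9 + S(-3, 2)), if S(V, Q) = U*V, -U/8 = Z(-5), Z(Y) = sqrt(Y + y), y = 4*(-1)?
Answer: -54 - 432*I ≈ -54.0 - 432.0*I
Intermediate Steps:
y = -4
Z(Y) = sqrt(-4 + Y) (Z(Y) = sqrt(Y - 4) = sqrt(-4 + Y))
U = -24*I (U = -8*sqrt(-4 - 5) = -24*I ≈ -24.0*I)
S(V, Q) = -24*I*V (S(V, Q) = (-24*I)*V = -24*I*V)
-6*(9 + S(-3, 2)) = -6*(9 - 24*I*(-3)) = -6*(9 + 72*I) = -54 - 432*I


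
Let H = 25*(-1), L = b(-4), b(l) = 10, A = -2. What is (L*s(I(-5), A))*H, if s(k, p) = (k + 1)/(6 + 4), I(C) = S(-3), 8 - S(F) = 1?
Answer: -200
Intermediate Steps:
S(F) = 7 (S(F) = 8 - 1*1 = 8 - 1 = 7)
I(C) = 7
L = 10
s(k, p) = ⅒ + k/10 (s(k, p) = (1 + k)/10 = (1 + k)*(⅒) = ⅒ + k/10)
H = -25
(L*s(I(-5), A))*H = (10*(⅒ + (⅒)*7))*(-25) = (10*(⅒ + 7/10))*(-25) = (10*(⅘))*(-25) = 8*(-25) = -200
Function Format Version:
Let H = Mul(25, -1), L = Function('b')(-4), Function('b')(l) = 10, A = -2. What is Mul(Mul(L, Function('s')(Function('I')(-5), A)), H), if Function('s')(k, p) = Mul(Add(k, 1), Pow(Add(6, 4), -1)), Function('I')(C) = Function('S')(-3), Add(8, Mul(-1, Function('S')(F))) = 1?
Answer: -200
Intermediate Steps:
Function('S')(F) = 7 (Function('S')(F) = Add(8, Mul(-1, 1)) = Add(8, -1) = 7)
Function('I')(C) = 7
L = 10
Function('s')(k, p) = Add(Rational(1, 10), Mul(Rational(1, 10), k)) (Function('s')(k, p) = Mul(Add(1, k), Pow(10, -1)) = Mul(Add(1, k), Rational(1, 10)) = Add(Rational(1, 10), Mul(Rational(1, 10), k)))
H = -25
Mul(Mul(L, Function('s')(Function('I')(-5), A)), H) = Mul(Mul(10, Add(Rational(1, 10), Mul(Rational(1, 10), 7))), -25) = Mul(Mul(10, Add(Rational(1, 10), Rational(7, 10))), -25) = Mul(Mul(10, Rational(4, 5)), -25) = Mul(8, -25) = -200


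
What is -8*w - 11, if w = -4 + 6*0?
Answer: 21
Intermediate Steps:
w = -4 (w = -4 + 0 = -4)
-8*w - 11 = -8*(-4) - 11 = 32 - 11 = 21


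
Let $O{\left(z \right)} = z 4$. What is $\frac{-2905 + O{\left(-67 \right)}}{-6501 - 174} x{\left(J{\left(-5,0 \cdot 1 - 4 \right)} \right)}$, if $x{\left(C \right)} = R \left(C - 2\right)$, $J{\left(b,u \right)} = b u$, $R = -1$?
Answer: $- \frac{19038}{2225} \approx -8.5564$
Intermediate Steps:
$O{\left(z \right)} = 4 z$
$x{\left(C \right)} = 2 - C$ ($x{\left(C \right)} = - (C - 2) = - (-2 + C) = 2 - C$)
$\frac{-2905 + O{\left(-67 \right)}}{-6501 - 174} x{\left(J{\left(-5,0 \cdot 1 - 4 \right)} \right)} = \frac{-2905 + 4 \left(-67\right)}{-6501 - 174} \left(2 - - 5 \left(0 \cdot 1 - 4\right)\right) = \frac{-2905 - 268}{-6675} \left(2 - - 5 \left(0 - 4\right)\right) = \left(-3173\right) \left(- \frac{1}{6675}\right) \left(2 - \left(-5\right) \left(-4\right)\right) = \frac{3173 \left(2 - 20\right)}{6675} = \frac{3173}{6675} \left(-18\right) = - \frac{19038}{2225}$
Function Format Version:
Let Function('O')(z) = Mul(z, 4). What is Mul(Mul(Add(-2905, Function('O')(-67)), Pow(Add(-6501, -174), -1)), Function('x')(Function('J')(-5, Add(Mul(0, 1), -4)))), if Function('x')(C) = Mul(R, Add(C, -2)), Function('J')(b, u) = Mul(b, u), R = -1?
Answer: Rational(-19038, 2225) ≈ -8.5564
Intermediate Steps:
Function('O')(z) = Mul(4, z)
Function('x')(C) = Add(2, Mul(-1, C)) (Function('x')(C) = Mul(-1, Add(C, -2)) = Mul(-1, Add(-2, C)) = Add(2, Mul(-1, C)))
Mul(Mul(Add(-2905, Function('O')(-67)), Pow(Add(-6501, -174), -1)), Function('x')(Function('J')(-5, Add(Mul(0, 1), -4)))) = Mul(Mul(Add(-2905, Mul(4, -67)), Pow(Add(-6501, -174), -1)), Add(2, Mul(-1, Mul(-5, Add(Mul(0, 1), -4))))) = Mul(Mul(Add(-2905, -268), Pow(-6675, -1)), Add(2, Mul(-1, Mul(-5, Add(0, -4))))) = Mul(Mul(-3173, Rational(-1, 6675)), Add(2, Mul(-1, Mul(-5, -4)))) = Mul(Rational(3173, 6675), Add(2, Mul(-1, 20))) = Mul(Rational(3173, 6675), Add(2, -20)) = Mul(Rational(3173, 6675), -18) = Rational(-19038, 2225)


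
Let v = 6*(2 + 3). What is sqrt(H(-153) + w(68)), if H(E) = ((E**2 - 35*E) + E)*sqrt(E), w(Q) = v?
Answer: sqrt(30 + 85833*I*sqrt(17)) ≈ 420.67 + 420.64*I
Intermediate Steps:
v = 30 (v = 6*5 = 30)
w(Q) = 30
H(E) = sqrt(E)*(E**2 - 34*E) (H(E) = (E**2 - 34*E)*sqrt(E) = sqrt(E)*(E**2 - 34*E))
sqrt(H(-153) + w(68)) = sqrt((-153)**(3/2)*(-34 - 153) + 30) = sqrt(-459*I*sqrt(17)*(-187) + 30) = sqrt(85833*I*sqrt(17) + 30) = sqrt(30 + 85833*I*sqrt(17))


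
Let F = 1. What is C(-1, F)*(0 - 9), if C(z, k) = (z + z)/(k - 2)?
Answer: -18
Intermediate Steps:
C(z, k) = 2*z/(-2 + k) (C(z, k) = (2*z)/(-2 + k) = 2*z/(-2 + k))
C(-1, F)*(0 - 9) = (2*(-1)/(-2 + 1))*(0 - 9) = (2*(-1)/(-1))*(-9) = (2*(-1)*(-1))*(-9) = 2*(-9) = -18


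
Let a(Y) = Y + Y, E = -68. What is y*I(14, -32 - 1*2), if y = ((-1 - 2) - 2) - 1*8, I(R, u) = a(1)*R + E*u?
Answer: -30420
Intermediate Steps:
a(Y) = 2*Y
I(R, u) = -68*u + 2*R (I(R, u) = (2*1)*R - 68*u = 2*R - 68*u = -68*u + 2*R)
y = -13 (y = (-3 - 2) - 8 = -5 - 8 = -13)
y*I(14, -32 - 1*2) = -13*(-68*(-32 - 1*2) + 2*14) = -13*(-68*(-32 - 2) + 28) = -13*(-68*(-34) + 28) = -13*(2312 + 28) = -13*2340 = -30420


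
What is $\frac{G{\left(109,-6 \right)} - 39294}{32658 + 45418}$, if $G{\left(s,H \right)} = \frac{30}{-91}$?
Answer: $- \frac{893946}{1776229} \approx -0.50328$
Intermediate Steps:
$G{\left(s,H \right)} = - \frac{30}{91}$ ($G{\left(s,H \right)} = 30 \left(- \frac{1}{91}\right) = - \frac{30}{91}$)
$\frac{G{\left(109,-6 \right)} - 39294}{32658 + 45418} = \frac{- \frac{30}{91} - 39294}{32658 + 45418} = - \frac{3575784}{91 \cdot 78076} = \left(- \frac{3575784}{91}\right) \frac{1}{78076} = - \frac{893946}{1776229}$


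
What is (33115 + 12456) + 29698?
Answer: 75269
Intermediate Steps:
(33115 + 12456) + 29698 = 45571 + 29698 = 75269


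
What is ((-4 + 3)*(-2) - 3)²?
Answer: 1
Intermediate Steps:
((-4 + 3)*(-2) - 3)² = (-1*(-2) - 3)² = (2 - 3)² = (-1)² = 1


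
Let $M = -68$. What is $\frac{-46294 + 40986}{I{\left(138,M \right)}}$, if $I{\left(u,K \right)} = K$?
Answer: $\frac{1327}{17} \approx 78.059$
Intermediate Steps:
$\frac{-46294 + 40986}{I{\left(138,M \right)}} = \frac{-46294 + 40986}{-68} = \left(-5308\right) \left(- \frac{1}{68}\right) = \frac{1327}{17}$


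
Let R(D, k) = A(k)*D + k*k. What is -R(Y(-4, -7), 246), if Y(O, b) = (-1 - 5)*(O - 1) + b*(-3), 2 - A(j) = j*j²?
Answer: 759173118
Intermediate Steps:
A(j) = 2 - j³ (A(j) = 2 - j*j² = 2 - j³)
Y(O, b) = 6 - 6*O - 3*b (Y(O, b) = -6*(-1 + O) - 3*b = (6 - 6*O) - 3*b = 6 - 6*O - 3*b)
R(D, k) = k² + D*(2 - k³) (R(D, k) = (2 - k³)*D + k*k = D*(2 - k³) + k² = k² + D*(2 - k³))
-R(Y(-4, -7), 246) = -(246² - (6 - 6*(-4) - 3*(-7))*(-2 + 246³)) = -(60516 - (6 + 24 + 21)*(-2 + 14886936)) = -(60516 - 1*51*14886934) = -(60516 - 759233634) = -1*(-759173118) = 759173118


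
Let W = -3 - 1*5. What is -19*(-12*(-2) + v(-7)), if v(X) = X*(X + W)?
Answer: -2451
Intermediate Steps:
W = -8 (W = -3 - 5 = -8)
v(X) = X*(-8 + X) (v(X) = X*(X - 8) = X*(-8 + X))
-19*(-12*(-2) + v(-7)) = -19*(-12*(-2) - 7*(-8 - 7)) = -19*(24 - 7*(-15)) = -19*(24 + 105) = -19*129 = -2451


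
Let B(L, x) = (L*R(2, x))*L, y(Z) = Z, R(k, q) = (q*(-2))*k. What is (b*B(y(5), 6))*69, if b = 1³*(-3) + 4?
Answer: -41400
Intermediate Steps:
R(k, q) = -2*k*q (R(k, q) = (-2*q)*k = -2*k*q)
b = 1 (b = 1*(-3) + 4 = -3 + 4 = 1)
B(L, x) = -4*x*L² (B(L, x) = (L*(-2*2*x))*L = (L*(-4*x))*L = (-4*L*x)*L = -4*x*L²)
(b*B(y(5), 6))*69 = (1*(-4*6*5²))*69 = (1*(-4*6*25))*69 = (1*(-600))*69 = -600*69 = -41400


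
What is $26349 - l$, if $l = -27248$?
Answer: $53597$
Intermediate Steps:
$26349 - l = 26349 - -27248 = 26349 + 27248 = 53597$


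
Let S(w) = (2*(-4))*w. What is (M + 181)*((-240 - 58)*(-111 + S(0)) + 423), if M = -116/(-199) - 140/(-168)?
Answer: 2432228435/398 ≈ 6.1111e+6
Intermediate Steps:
S(w) = -8*w
M = 1691/1194 (M = -116*(-1/199) - 140*(-1/168) = 116/199 + 5/6 = 1691/1194 ≈ 1.4162)
(M + 181)*((-240 - 58)*(-111 + S(0)) + 423) = (1691/1194 + 181)*((-240 - 58)*(-111 - 8*0) + 423) = 217805*(-298*(-111 + 0) + 423)/1194 = 217805*(-298*(-111) + 423)/1194 = 217805*(33078 + 423)/1194 = (217805/1194)*33501 = 2432228435/398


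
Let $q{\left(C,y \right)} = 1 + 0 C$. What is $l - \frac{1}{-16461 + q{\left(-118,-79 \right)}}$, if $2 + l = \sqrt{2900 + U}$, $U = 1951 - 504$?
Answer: $- \frac{32919}{16460} + 3 \sqrt{483} \approx 63.932$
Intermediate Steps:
$q{\left(C,y \right)} = 1$ ($q{\left(C,y \right)} = 1 + 0 = 1$)
$U = 1447$
$l = -2 + 3 \sqrt{483}$ ($l = -2 + \sqrt{2900 + 1447} = -2 + \sqrt{4347} = -2 + 3 \sqrt{483} \approx 63.932$)
$l - \frac{1}{-16461 + q{\left(-118,-79 \right)}} = \left(-2 + 3 \sqrt{483}\right) - \frac{1}{-16461 + 1} = \left(-2 + 3 \sqrt{483}\right) - \frac{1}{-16460} = \left(-2 + 3 \sqrt{483}\right) - - \frac{1}{16460} = \left(-2 + 3 \sqrt{483}\right) + \frac{1}{16460} = - \frac{32919}{16460} + 3 \sqrt{483}$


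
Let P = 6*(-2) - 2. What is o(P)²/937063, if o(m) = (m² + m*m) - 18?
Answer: 139876/937063 ≈ 0.14927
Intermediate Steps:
P = -14 (P = -12 - 2 = -14)
o(m) = -18 + 2*m² (o(m) = (m² + m²) - 18 = 2*m² - 18 = -18 + 2*m²)
o(P)²/937063 = (-18 + 2*(-14)²)²/937063 = (-18 + 2*196)²*(1/937063) = (-18 + 392)²*(1/937063) = 374²*(1/937063) = 139876*(1/937063) = 139876/937063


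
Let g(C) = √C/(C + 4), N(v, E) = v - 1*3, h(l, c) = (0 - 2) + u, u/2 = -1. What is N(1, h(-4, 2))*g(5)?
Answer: -2*√5/9 ≈ -0.49690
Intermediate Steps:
u = -2 (u = 2*(-1) = -2)
h(l, c) = -4 (h(l, c) = (0 - 2) - 2 = -2 - 2 = -4)
N(v, E) = -3 + v (N(v, E) = v - 3 = -3 + v)
g(C) = √C/(4 + C)
N(1, h(-4, 2))*g(5) = (-3 + 1)*(√5/(4 + 5)) = -2*√5/9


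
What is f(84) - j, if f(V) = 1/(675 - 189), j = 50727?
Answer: -24653321/486 ≈ -50727.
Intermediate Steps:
f(V) = 1/486
f(84) - j = 1/486 - 1*50727 = 1/486 - 50727 = -24653321/486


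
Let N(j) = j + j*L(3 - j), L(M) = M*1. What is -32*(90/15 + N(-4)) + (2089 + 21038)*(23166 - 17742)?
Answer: 125441680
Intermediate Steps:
L(M) = M
N(j) = j + j*(3 - j)
-32*(90/15 + N(-4)) + (2089 + 21038)*(23166 - 17742) = -32*(90/15 - 4*(4 - 1*(-4))) + (2089 + 21038)*(23166 - 17742) = -32*(90*(1/15) - 4*(4 + 4)) + 23127*5424 = -32*(6 - 4*8) + 125440848 = -32*(6 - 32) + 125440848 = -32*(-26) + 125440848 = 832 + 125440848 = 125441680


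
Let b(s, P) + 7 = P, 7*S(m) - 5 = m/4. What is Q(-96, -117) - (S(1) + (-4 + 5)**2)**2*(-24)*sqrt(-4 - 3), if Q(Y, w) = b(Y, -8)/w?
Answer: 5/39 + 147*I*sqrt(7)/2 ≈ 0.12821 + 194.46*I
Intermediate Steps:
S(m) = 5/7 + m/28 (S(m) = 5/7 + (m/4)/7 = 5/7 + m/28)
b(s, P) = -7 + P
Q(Y, w) = -15/w (Q(Y, w) = (-7 - 8)/w = -15/w)
Q(-96, -117) - (S(1) + (-4 + 5)**2)**2*(-24)*sqrt(-4 - 3) = -15/(-117) - ((5/7 + (1/28)*1) + (-4 + 5)**2)**2*(-24)*sqrt(-4 - 3) = -15*(-1/117) - ((5/7 + 1/28) + 1**2)**2*(-24)*sqrt(-7) = 5/39 - (3/4 + 1)**2*(-24)*I*sqrt(7) = 5/39 - (7/4)**2*(-24)*I*sqrt(7) = 5/39 - (49/16)*(-24)*I*sqrt(7) = 5/39 - (-147)*I*sqrt(7)/2 = 5/39 + 147*I*sqrt(7)/2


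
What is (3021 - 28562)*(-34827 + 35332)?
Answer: -12898205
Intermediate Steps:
(3021 - 28562)*(-34827 + 35332) = -25541*505 = -12898205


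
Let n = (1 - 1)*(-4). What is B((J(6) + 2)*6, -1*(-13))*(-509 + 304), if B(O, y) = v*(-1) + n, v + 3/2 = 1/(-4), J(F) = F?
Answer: -1435/4 ≈ -358.75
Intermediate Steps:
n = 0 (n = 0*(-4) = 0)
v = -7/4 (v = -3/2 + 1/(-4) = -3/2 - ¼ = -7/4 ≈ -1.7500)
B(O, y) = 7/4 (B(O, y) = -7/4*(-1) + 0 = 7/4 + 0 = 7/4)
B((J(6) + 2)*6, -1*(-13))*(-509 + 304) = 7*(-509 + 304)/4 = (7/4)*(-205) = -1435/4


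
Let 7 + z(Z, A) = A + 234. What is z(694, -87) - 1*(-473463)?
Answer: 473603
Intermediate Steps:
z(Z, A) = 227 + A (z(Z, A) = -7 + (A + 234) = -7 + (234 + A) = 227 + A)
z(694, -87) - 1*(-473463) = (227 - 87) - 1*(-473463) = 140 + 473463 = 473603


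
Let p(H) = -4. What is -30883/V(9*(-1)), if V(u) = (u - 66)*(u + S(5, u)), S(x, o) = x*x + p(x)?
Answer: 30883/900 ≈ 34.314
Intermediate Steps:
S(x, o) = -4 + x**2 (S(x, o) = x*x - 4 = x**2 - 4 = -4 + x**2)
V(u) = (-66 + u)*(21 + u) (V(u) = (u - 66)*(u + (-4 + 5**2)) = (-66 + u)*(u + (-4 + 25)) = (-66 + u)*(u + 21) = (-66 + u)*(21 + u))
-30883/V(9*(-1)) = -30883/(-1386 + (9*(-1))**2 - 405*(-1)) = -30883/(-1386 + (-9)**2 - 45*(-9)) = -30883/(-1386 + 81 + 405) = -30883/(-900) = -30883*(-1/900) = 30883/900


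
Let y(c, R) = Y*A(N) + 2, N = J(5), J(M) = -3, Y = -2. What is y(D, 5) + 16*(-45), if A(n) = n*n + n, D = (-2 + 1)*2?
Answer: -730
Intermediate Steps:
N = -3
D = -2 (D = -1*2 = -2)
A(n) = n + n² (A(n) = n² + n = n + n²)
y(c, R) = -10 (y(c, R) = -(-6)*(1 - 3) + 2 = -(-6)*(-2) + 2 = -2*6 + 2 = -12 + 2 = -10)
y(D, 5) + 16*(-45) = -10 + 16*(-45) = -10 - 720 = -730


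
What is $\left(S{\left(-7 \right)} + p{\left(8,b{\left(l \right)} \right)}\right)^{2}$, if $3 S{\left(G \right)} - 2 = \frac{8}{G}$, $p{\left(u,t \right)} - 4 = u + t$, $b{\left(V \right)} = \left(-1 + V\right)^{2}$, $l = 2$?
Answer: $\frac{8649}{49} \approx 176.51$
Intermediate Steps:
$p{\left(u,t \right)} = 4 + t + u$ ($p{\left(u,t \right)} = 4 + \left(u + t\right) = 4 + \left(t + u\right) = 4 + t + u$)
$S{\left(G \right)} = \frac{2}{3} + \frac{8}{3 G}$ ($S{\left(G \right)} = \frac{2}{3} + \frac{8 \frac{1}{G}}{3} = \frac{2}{3} + \frac{8}{3 G}$)
$\left(S{\left(-7 \right)} + p{\left(8,b{\left(l \right)} \right)}\right)^{2} = \left(\frac{2 \left(4 - 7\right)}{3 \left(-7\right)} + \left(4 + \left(-1 + 2\right)^{2} + 8\right)\right)^{2} = \left(\frac{2}{3} \left(- \frac{1}{7}\right) \left(-3\right) + \left(4 + 1^{2} + 8\right)\right)^{2} = \left(\frac{2}{7} + \left(4 + 1 + 8\right)\right)^{2} = \left(\frac{2}{7} + 13\right)^{2} = \left(\frac{93}{7}\right)^{2} = \frac{8649}{49}$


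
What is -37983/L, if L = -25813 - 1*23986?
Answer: 37983/49799 ≈ 0.76273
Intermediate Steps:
L = -49799 (L = -25813 - 23986 = -49799)
-37983/L = -37983/(-49799) = -37983*(-1/49799) = 37983/49799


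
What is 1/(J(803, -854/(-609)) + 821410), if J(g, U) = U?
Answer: 87/71462792 ≈ 1.2174e-6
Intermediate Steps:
1/(J(803, -854/(-609)) + 821410) = 1/(-854/(-609) + 821410) = 1/(-854*(-1/609) + 821410) = 1/(122/87 + 821410) = 1/(71462792/87) = 87/71462792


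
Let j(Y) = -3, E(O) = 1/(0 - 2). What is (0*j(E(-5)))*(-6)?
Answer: 0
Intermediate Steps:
E(O) = -½ (E(O) = 1/(-2) = -½)
(0*j(E(-5)))*(-6) = (0*(-3))*(-6) = 0*(-6) = 0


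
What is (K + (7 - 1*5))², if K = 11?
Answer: 169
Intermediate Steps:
(K + (7 - 1*5))² = (11 + (7 - 1*5))² = (11 + (7 - 5))² = (11 + 2)² = 13² = 169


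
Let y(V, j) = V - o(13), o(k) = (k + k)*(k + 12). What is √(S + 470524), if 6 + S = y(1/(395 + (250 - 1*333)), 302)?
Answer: √11434707726/156 ≈ 685.47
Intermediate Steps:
o(k) = 2*k*(12 + k) (o(k) = (2*k)*(12 + k) = 2*k*(12 + k))
y(V, j) = -650 + V (y(V, j) = V - 2*13*(12 + 13) = V - 2*13*25 = V - 1*650 = V - 650 = -650 + V)
S = -204671/312 (S = -6 + (-650 + 1/(395 + (250 - 1*333))) = -6 + (-650 + 1/(395 + (250 - 333))) = -6 + (-650 + 1/(395 - 83)) = -6 + (-650 + 1/312) = -6 - 202799/312 = -204671/312 ≈ -656.00)
√(S + 470524) = √(-204671/312 + 470524) = √(146598817/312) = √11434707726/156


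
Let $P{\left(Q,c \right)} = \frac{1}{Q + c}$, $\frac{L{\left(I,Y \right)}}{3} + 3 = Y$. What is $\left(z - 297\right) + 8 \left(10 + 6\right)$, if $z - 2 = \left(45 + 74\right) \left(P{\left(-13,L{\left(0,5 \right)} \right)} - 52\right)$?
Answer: $-6372$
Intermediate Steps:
$L{\left(I,Y \right)} = -9 + 3 Y$
$z = -6203$ ($z = 2 + \left(45 + 74\right) \left(\frac{1}{-13 + \left(-9 + 3 \cdot 5\right)} - 52\right) = 2 + 119 \left(\frac{1}{-13 + \left(-9 + 15\right)} - 52\right) = 2 + 119 \left(\frac{1}{-13 + 6} - 52\right) = 2 + 119 \left(\frac{1}{-7} - 52\right) = 2 + 119 \left(- \frac{1}{7} - 52\right) = 2 + 119 \left(- \frac{365}{7}\right) = 2 - 6205 = -6203$)
$\left(z - 297\right) + 8 \left(10 + 6\right) = \left(-6203 - 297\right) + 8 \left(10 + 6\right) = -6500 + 8 \cdot 16 = -6500 + 128 = -6372$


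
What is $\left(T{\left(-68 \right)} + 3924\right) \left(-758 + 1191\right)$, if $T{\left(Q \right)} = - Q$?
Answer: $1728536$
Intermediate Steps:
$\left(T{\left(-68 \right)} + 3924\right) \left(-758 + 1191\right) = \left(\left(-1\right) \left(-68\right) + 3924\right) \left(-758 + 1191\right) = \left(68 + 3924\right) 433 = 3992 \cdot 433 = 1728536$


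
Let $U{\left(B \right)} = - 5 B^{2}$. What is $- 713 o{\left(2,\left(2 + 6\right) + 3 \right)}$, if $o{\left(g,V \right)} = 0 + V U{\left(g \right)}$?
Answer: $156860$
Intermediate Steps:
$o{\left(g,V \right)} = - 5 V g^{2}$ ($o{\left(g,V \right)} = 0 + V \left(- 5 g^{2}\right) = 0 - 5 V g^{2} = - 5 V g^{2}$)
$- 713 o{\left(2,\left(2 + 6\right) + 3 \right)} = - 713 \left(- 5 \left(\left(2 + 6\right) + 3\right) 2^{2}\right) = - 713 \left(\left(-5\right) \left(8 + 3\right) 4\right) = - 713 \left(\left(-5\right) 11 \cdot 4\right) = \left(-713\right) \left(-220\right) = 156860$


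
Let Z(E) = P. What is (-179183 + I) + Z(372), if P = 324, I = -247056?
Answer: -425915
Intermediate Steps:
Z(E) = 324
(-179183 + I) + Z(372) = (-179183 - 247056) + 324 = -426239 + 324 = -425915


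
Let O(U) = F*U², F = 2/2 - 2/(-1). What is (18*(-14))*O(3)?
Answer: -6804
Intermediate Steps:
F = 3 (F = 2*(½) - 2*(-1) = 1 + 2 = 3)
O(U) = 3*U²
(18*(-14))*O(3) = (18*(-14))*(3*3²) = -756*9 = -252*27 = -6804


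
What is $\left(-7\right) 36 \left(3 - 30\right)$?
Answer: $6804$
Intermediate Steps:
$\left(-7\right) 36 \left(3 - 30\right) = - 252 \left(3 - 30\right) = \left(-252\right) \left(-27\right) = 6804$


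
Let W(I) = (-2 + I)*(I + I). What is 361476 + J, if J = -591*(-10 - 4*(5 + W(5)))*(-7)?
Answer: -259074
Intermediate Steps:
W(I) = 2*I*(-2 + I) (W(I) = (-2 + I)*(2*I) = 2*I*(-2 + I))
J = -620550 (J = -591*(-10 - 4*(5 + 2*5*(-2 + 5)))*(-7) = -591*(-10 - 4*(5 + 2*5*3))*(-7) = -591*(-10 - 4*(5 + 30))*(-7) = -591*(-10 - 4*35)*(-7) = -591*(-10 - 140)*(-7) = -(-88650)*(-7) = -591*1050 = -620550)
361476 + J = 361476 - 620550 = -259074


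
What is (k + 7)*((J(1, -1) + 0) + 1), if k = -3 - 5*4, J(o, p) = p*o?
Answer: 0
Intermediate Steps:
J(o, p) = o*p
k = -23 (k = -3 - 20 = -23)
(k + 7)*((J(1, -1) + 0) + 1) = (-23 + 7)*((1*(-1) + 0) + 1) = -16*((-1 + 0) + 1) = -16*(-1 + 1) = -16*0 = 0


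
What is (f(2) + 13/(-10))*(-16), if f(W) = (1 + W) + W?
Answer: -296/5 ≈ -59.200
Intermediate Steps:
f(W) = 1 + 2*W
(f(2) + 13/(-10))*(-16) = ((1 + 2*2) + 13/(-10))*(-16) = ((1 + 4) + 13*(-1/10))*(-16) = (5 - 13/10)*(-16) = (37/10)*(-16) = -296/5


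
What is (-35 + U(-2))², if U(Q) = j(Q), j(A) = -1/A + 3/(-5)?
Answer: 123201/100 ≈ 1232.0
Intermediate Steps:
j(A) = -⅗ - 1/A (j(A) = -1/A + 3*(-⅕) = -1/A - ⅗ = -⅗ - 1/A)
U(Q) = -⅗ - 1/Q
(-35 + U(-2))² = (-35 + (-⅗ - 1/(-2)))² = (-35 + (-⅗ - 1*(-½)))² = (-35 + (-⅗ + ½))² = (-35 - ⅒)² = (-351/10)² = 123201/100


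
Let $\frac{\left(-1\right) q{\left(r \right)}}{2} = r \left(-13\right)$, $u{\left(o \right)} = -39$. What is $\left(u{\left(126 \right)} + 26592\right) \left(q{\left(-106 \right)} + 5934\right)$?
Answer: $84385434$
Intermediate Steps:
$q{\left(r \right)} = 26 r$ ($q{\left(r \right)} = - 2 r \left(-13\right) = - 2 \left(- 13 r\right) = 26 r$)
$\left(u{\left(126 \right)} + 26592\right) \left(q{\left(-106 \right)} + 5934\right) = \left(-39 + 26592\right) \left(26 \left(-106\right) + 5934\right) = 26553 \left(-2756 + 5934\right) = 26553 \cdot 3178 = 84385434$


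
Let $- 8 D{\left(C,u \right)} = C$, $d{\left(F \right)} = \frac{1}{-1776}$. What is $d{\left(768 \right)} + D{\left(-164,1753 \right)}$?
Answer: $\frac{36407}{1776} \approx 20.499$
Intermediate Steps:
$d{\left(F \right)} = - \frac{1}{1776}$
$D{\left(C,u \right)} = - \frac{C}{8}$
$d{\left(768 \right)} + D{\left(-164,1753 \right)} = - \frac{1}{1776} - - \frac{41}{2} = - \frac{1}{1776} + \frac{41}{2} = \frac{36407}{1776}$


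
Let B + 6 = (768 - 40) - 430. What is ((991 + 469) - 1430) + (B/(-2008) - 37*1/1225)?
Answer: 18340501/614950 ≈ 29.824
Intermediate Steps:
B = 292 (B = -6 + ((768 - 40) - 430) = -6 + (728 - 430) = -6 + 298 = 292)
((991 + 469) - 1430) + (B/(-2008) - 37*1/1225) = ((991 + 469) - 1430) + (292/(-2008) - 37*1/1225) = (1460 - 1430) + (292*(-1/2008) - 37*1/1225) = 30 + (-73/502 - 37/1225) = 30 - 107999/614950 = 18340501/614950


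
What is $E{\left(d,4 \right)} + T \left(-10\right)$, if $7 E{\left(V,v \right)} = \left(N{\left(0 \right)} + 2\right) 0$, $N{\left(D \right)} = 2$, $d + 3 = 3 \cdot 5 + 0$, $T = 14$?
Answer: $-140$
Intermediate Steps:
$d = 12$ ($d = -3 + \left(3 \cdot 5 + 0\right) = -3 + \left(15 + 0\right) = -3 + 15 = 12$)
$E{\left(V,v \right)} = 0$ ($E{\left(V,v \right)} = \frac{\left(2 + 2\right) 0}{7} = \frac{4 \cdot 0}{7} = \frac{1}{7} \cdot 0 = 0$)
$E{\left(d,4 \right)} + T \left(-10\right) = 0 + 14 \left(-10\right) = 0 - 140 = -140$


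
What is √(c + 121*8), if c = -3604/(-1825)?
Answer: 2*√32306223/365 ≈ 31.144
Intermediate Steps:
c = 3604/1825 (c = -3604*(-1/1825) = 3604/1825 ≈ 1.9748)
√(c + 121*8) = √(3604/1825 + 121*8) = √(3604/1825 + 968) = √(1770204/1825) = 2*√32306223/365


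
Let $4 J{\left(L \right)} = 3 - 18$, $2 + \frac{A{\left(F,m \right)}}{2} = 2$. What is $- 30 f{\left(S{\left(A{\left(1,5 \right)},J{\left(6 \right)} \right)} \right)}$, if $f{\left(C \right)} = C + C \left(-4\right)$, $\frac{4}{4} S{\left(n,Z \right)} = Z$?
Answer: $- \frac{675}{2} \approx -337.5$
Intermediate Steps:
$A{\left(F,m \right)} = 0$ ($A{\left(F,m \right)} = -4 + 2 \cdot 2 = -4 + 4 = 0$)
$J{\left(L \right)} = - \frac{15}{4}$ ($J{\left(L \right)} = \frac{3 - 18}{4} = \frac{1}{4} \left(-15\right) = - \frac{15}{4}$)
$S{\left(n,Z \right)} = Z$
$f{\left(C \right)} = - 3 C$ ($f{\left(C \right)} = C - 4 C = - 3 C$)
$- 30 f{\left(S{\left(A{\left(1,5 \right)},J{\left(6 \right)} \right)} \right)} = - 30 \left(\left(-3\right) \left(- \frac{15}{4}\right)\right) = \left(-30\right) \frac{45}{4} = - \frac{675}{2}$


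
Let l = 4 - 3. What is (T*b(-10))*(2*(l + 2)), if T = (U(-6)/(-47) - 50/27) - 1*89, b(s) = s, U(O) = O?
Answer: 2302580/423 ≈ 5443.5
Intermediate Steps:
l = 1
T = -115129/1269 (T = (-6/(-47) - 50/27) - 1*89 = (-6*(-1/47) - 50*1/27) - 89 = (6/47 - 50/27) - 89 = -2188/1269 - 89 = -115129/1269 ≈ -90.724)
(T*b(-10))*(2*(l + 2)) = (-115129/1269*(-10))*(2*(1 + 2)) = 1151290*(2*3)/1269 = (1151290/1269)*6 = 2302580/423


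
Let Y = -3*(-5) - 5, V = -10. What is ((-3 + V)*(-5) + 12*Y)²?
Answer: 34225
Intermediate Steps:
Y = 10 (Y = 15 - 5 = 10)
((-3 + V)*(-5) + 12*Y)² = ((-3 - 10)*(-5) + 12*10)² = (-13*(-5) + 120)² = (65 + 120)² = 185² = 34225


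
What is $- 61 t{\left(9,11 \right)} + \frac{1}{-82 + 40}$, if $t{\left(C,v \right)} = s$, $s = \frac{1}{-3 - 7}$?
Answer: $\frac{638}{105} \approx 6.0762$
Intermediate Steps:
$s = - \frac{1}{10}$ ($s = \frac{1}{-10} = - \frac{1}{10} \approx -0.1$)
$t{\left(C,v \right)} = - \frac{1}{10}$
$- 61 t{\left(9,11 \right)} + \frac{1}{-82 + 40} = \left(-61\right) \left(- \frac{1}{10}\right) + \frac{1}{-82 + 40} = \frac{61}{10} + \frac{1}{-42} = \frac{61}{10} - \frac{1}{42} = \frac{638}{105}$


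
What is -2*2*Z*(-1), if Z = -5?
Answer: -20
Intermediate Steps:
-2*2*Z*(-1) = -2*2*(-5)*(-1) = -(-20)*(-1) = -2*10 = -20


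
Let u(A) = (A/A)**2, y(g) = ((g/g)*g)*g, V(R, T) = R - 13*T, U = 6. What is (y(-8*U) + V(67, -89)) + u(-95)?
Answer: 3529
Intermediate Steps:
y(g) = g**2 (y(g) = (1*g)*g = g*g = g**2)
u(A) = 1 (u(A) = 1**2 = 1)
(y(-8*U) + V(67, -89)) + u(-95) = ((-8*6)**2 + (67 - 13*(-89))) + 1 = ((-48)**2 + (67 + 1157)) + 1 = (2304 + 1224) + 1 = 3528 + 1 = 3529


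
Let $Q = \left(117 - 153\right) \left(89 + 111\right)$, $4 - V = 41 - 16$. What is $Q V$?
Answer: $151200$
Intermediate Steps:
$V = -21$ ($V = 4 - \left(41 - 16\right) = 4 - 25 = -21$)
$Q = -7200$ ($Q = \left(-36\right) 200 = -7200$)
$Q V = \left(-7200\right) \left(-21\right) = 151200$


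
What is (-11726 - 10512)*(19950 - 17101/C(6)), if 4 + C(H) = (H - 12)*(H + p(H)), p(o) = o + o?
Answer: -3576348517/8 ≈ -4.4704e+8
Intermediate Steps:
p(o) = 2*o
C(H) = -4 + 3*H*(-12 + H) (C(H) = -4 + (H - 12)*(H + 2*H) = -4 + (-12 + H)*(3*H) = -4 + 3*H*(-12 + H))
(-11726 - 10512)*(19950 - 17101/C(6)) = (-11726 - 10512)*(19950 - 17101/(-4 - 36*6 + 3*6²)) = -22238*(19950 - 17101/(-4 - 216 + 3*36)) = -22238*(19950 - 17101/(-4 - 216 + 108)) = -22238*(19950 - 17101/(-112)) = -22238*(19950 - 17101*(-1/112)) = -22238*(19950 + 2443/16) = -22238*321643/16 = -3576348517/8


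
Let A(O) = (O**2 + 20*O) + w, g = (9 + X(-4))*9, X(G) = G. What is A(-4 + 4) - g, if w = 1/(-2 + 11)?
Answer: -404/9 ≈ -44.889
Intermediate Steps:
w = 1/9 ≈ 0.11111
g = 45 (g = (9 - 4)*9 = 5*9 = 45)
A(O) = 1/9 + O**2 + 20*O (A(O) = (O**2 + 20*O) + 1/9 = 1/9 + O**2 + 20*O)
A(-4 + 4) - g = (1/9 + (-4 + 4)**2 + 20*(-4 + 4)) - 1*45 = (1/9 + 0**2 + 20*0) - 45 = (1/9 + 0 + 0) - 45 = 1/9 - 45 = -404/9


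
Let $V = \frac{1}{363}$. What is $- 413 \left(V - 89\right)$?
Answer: $\frac{13342378}{363} \approx 36756.0$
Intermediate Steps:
$V = \frac{1}{363} \approx 0.0027548$
$- 413 \left(V - 89\right) = - 413 \left(\frac{1}{363} - 89\right) = \left(-413\right) \left(- \frac{32306}{363}\right) = \frac{13342378}{363}$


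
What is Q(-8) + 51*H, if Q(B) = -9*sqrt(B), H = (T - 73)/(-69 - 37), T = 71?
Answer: 51/53 - 18*I*sqrt(2) ≈ 0.96226 - 25.456*I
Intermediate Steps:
H = 1/53 (H = (71 - 73)/(-69 - 37) = -2/(-106) = -2*(-1/106) = 1/53 ≈ 0.018868)
Q(-8) + 51*H = -18*I*sqrt(2) + 51*(1/53) = -18*I*sqrt(2) + 51/53 = 51/53 - 18*I*sqrt(2)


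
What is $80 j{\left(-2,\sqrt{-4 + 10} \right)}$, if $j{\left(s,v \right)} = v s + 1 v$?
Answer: $- 80 \sqrt{6} \approx -195.96$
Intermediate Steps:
$j{\left(s,v \right)} = v + s v$ ($j{\left(s,v \right)} = s v + v = v + s v$)
$80 j{\left(-2,\sqrt{-4 + 10} \right)} = 80 \sqrt{-4 + 10} \left(1 - 2\right) = 80 \sqrt{6} \left(-1\right) = 80 \left(- \sqrt{6}\right) = - 80 \sqrt{6}$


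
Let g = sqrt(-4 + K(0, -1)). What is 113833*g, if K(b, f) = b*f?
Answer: 227666*I ≈ 2.2767e+5*I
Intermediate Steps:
g = 2*I (g = sqrt(-4 + 0*(-1)) = sqrt(-4 + 0) = sqrt(-4) = 2*I ≈ 2.0*I)
113833*g = 113833*(2*I) = 227666*I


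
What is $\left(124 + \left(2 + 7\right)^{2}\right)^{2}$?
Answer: $42025$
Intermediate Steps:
$\left(124 + \left(2 + 7\right)^{2}\right)^{2} = \left(124 + 9^{2}\right)^{2} = \left(124 + 81\right)^{2} = 205^{2} = 42025$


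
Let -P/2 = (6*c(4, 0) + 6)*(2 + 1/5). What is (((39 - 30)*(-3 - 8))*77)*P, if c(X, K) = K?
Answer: 1006236/5 ≈ 2.0125e+5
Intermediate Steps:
P = -132/5 (P = -2*(6*0 + 6)*(2 + 1/5) = -2*(0 + 6)*(2 + ⅕) = -12*11/5 = -2*66/5 = -132/5 ≈ -26.400)
(((39 - 30)*(-3 - 8))*77)*P = (((39 - 30)*(-3 - 8))*77)*(-132/5) = ((9*(-11))*77)*(-132/5) = -99*77*(-132/5) = -7623*(-132/5) = 1006236/5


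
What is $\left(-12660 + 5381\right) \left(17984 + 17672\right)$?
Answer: $-259540024$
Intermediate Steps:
$\left(-12660 + 5381\right) \left(17984 + 17672\right) = \left(-7279\right) 35656 = -259540024$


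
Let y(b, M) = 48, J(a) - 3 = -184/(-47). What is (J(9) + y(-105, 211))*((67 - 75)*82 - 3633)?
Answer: -11069909/47 ≈ -2.3553e+5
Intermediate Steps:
J(a) = 325/47 (J(a) = 3 - 184/(-47) = 3 - 184*(-1/47) = 3 + 184/47 = 325/47)
(J(9) + y(-105, 211))*((67 - 75)*82 - 3633) = (325/47 + 48)*((67 - 75)*82 - 3633) = 2581*(-8*82 - 3633)/47 = 2581*(-656 - 3633)/47 = (2581/47)*(-4289) = -11069909/47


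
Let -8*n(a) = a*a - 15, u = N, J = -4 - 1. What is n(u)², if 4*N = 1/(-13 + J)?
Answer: 6046462081/1719926784 ≈ 3.5155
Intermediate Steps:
J = -5
N = -1/72 (N = 1/(4*(-13 - 5)) = (¼)/(-18) = (¼)*(-1/18) = -1/72 ≈ -0.013889)
u = -1/72 ≈ -0.013889
n(a) = 15/8 - a²/8 (n(a) = -(a*a - 15)/8 = -(a² - 15)/8 = -(-15 + a²)/8 = 15/8 - a²/8)
n(u)² = (15/8 - (-1/72)²/8)² = (15/8 - ⅛*1/5184)² = (15/8 - 1/41472)² = (77759/41472)² = 6046462081/1719926784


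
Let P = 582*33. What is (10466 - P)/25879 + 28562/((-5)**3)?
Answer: -740248498/3234875 ≈ -228.83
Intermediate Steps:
P = 19206
(10466 - P)/25879 + 28562/((-5)**3) = (10466 - 1*19206)/25879 + 28562/((-5)**3) = (10466 - 19206)*(1/25879) + 28562/(-125) = -8740*1/25879 + 28562*(-1/125) = -8740/25879 - 28562/125 = -740248498/3234875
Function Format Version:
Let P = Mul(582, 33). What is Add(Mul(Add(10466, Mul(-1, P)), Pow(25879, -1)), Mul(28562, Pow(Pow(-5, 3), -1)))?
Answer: Rational(-740248498, 3234875) ≈ -228.83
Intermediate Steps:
P = 19206
Add(Mul(Add(10466, Mul(-1, P)), Pow(25879, -1)), Mul(28562, Pow(Pow(-5, 3), -1))) = Add(Mul(Add(10466, Mul(-1, 19206)), Pow(25879, -1)), Mul(28562, Pow(Pow(-5, 3), -1))) = Add(Mul(Add(10466, -19206), Rational(1, 25879)), Mul(28562, Pow(-125, -1))) = Add(Mul(-8740, Rational(1, 25879)), Mul(28562, Rational(-1, 125))) = Add(Rational(-8740, 25879), Rational(-28562, 125)) = Rational(-740248498, 3234875)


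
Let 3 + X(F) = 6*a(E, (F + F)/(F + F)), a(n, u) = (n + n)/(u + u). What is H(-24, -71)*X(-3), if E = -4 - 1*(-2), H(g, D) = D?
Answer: 1065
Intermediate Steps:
E = -2 (E = -4 + 2 = -2)
a(n, u) = n/u (a(n, u) = (2*n)/((2*u)) = (2*n)*(1/(2*u)) = n/u)
X(F) = -15 (X(F) = -3 + 6*(-2/((F + F)/(F + F))) = -3 + 6*(-2/((2*F)/((2*F)))) = -3 + 6*(-2/((2*F)*(1/(2*F)))) = -3 + 6*(-2/1) = -3 + 6*(-2*1) = -3 + 6*(-2) = -3 - 12 = -15)
H(-24, -71)*X(-3) = -71*(-15) = 1065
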